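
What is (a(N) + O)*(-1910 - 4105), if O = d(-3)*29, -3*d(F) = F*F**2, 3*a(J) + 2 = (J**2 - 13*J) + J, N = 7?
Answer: -1495730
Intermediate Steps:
a(J) = -2/3 - 4*J + J**2/3 (a(J) = -2/3 + ((J**2 - 13*J) + J)/3 = -2/3 + (J**2 - 12*J)/3 = -2/3 + (-4*J + J**2/3) = -2/3 - 4*J + J**2/3)
d(F) = -F**3/3 (d(F) = -F*F**2/3 = -F**3/3)
O = 261 (O = -1/3*(-3)**3*29 = -1/3*(-27)*29 = 9*29 = 261)
(a(N) + O)*(-1910 - 4105) = ((-2/3 - 4*7 + (1/3)*7**2) + 261)*(-1910 - 4105) = ((-2/3 - 28 + (1/3)*49) + 261)*(-6015) = ((-2/3 - 28 + 49/3) + 261)*(-6015) = (-37/3 + 261)*(-6015) = (746/3)*(-6015) = -1495730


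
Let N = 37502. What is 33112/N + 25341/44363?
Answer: 1209642919/831850613 ≈ 1.4542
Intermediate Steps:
33112/N + 25341/44363 = 33112/37502 + 25341/44363 = 33112*(1/37502) + 25341*(1/44363) = 16556/18751 + 25341/44363 = 1209642919/831850613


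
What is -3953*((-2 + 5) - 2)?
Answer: -3953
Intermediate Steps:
-3953*((-2 + 5) - 2) = -3953*(3 - 2) = -3953*1 = -3953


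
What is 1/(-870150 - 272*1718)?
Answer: -1/1337446 ≈ -7.4769e-7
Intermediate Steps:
1/(-870150 - 272*1718) = 1/(-870150 - 467296) = 1/(-1337446) = -1/1337446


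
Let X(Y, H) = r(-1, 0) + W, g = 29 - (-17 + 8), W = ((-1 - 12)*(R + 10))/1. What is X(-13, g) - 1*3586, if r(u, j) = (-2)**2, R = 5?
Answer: -3777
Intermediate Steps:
r(u, j) = 4
W = -195 (W = ((-1 - 12)*(5 + 10))/1 = -13*15*1 = -195*1 = -195)
g = 38 (g = 29 - 1*(-9) = 29 + 9 = 38)
X(Y, H) = -191 (X(Y, H) = 4 - 195 = -191)
X(-13, g) - 1*3586 = -191 - 1*3586 = -191 - 3586 = -3777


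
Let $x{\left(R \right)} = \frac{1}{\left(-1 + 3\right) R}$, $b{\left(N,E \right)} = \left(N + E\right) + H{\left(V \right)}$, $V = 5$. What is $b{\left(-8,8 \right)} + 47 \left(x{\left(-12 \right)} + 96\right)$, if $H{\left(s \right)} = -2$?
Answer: $\frac{108193}{24} \approx 4508.0$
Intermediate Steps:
$b{\left(N,E \right)} = -2 + E + N$ ($b{\left(N,E \right)} = \left(N + E\right) - 2 = \left(E + N\right) - 2 = -2 + E + N$)
$x{\left(R \right)} = \frac{1}{2 R}$
$b{\left(-8,8 \right)} + 47 \left(x{\left(-12 \right)} + 96\right) = \left(-2 + 8 - 8\right) + 47 \left(\frac{1}{2 \left(-12\right)} + 96\right) = -2 + 47 \left(\frac{1}{2} \left(- \frac{1}{12}\right) + 96\right) = -2 + 47 \left(- \frac{1}{24} + 96\right) = -2 + 47 \cdot \frac{2303}{24} = -2 + \frac{108241}{24} = \frac{108193}{24}$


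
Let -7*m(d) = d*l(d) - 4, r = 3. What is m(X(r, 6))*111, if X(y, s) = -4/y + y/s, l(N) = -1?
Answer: 703/14 ≈ 50.214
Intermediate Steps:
m(d) = 4/7 + d/7 (m(d) = -(d*(-1) - 4)/7 = -(-d - 4)/7 = -(-4 - d)/7 = 4/7 + d/7)
m(X(r, 6))*111 = (4/7 + (-4/3 + 3/6)/7)*111 = (4/7 + (-4*⅓ + 3*(⅙))/7)*111 = (4/7 + (-4/3 + ½)/7)*111 = (4/7 + (⅐)*(-⅚))*111 = (4/7 - 5/42)*111 = (19/42)*111 = 703/14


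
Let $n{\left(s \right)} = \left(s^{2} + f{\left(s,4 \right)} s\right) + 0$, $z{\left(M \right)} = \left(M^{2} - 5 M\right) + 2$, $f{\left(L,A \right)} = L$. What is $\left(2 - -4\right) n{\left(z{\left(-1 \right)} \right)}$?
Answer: $768$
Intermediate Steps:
$z{\left(M \right)} = 2 + M^{2} - 5 M$
$n{\left(s \right)} = 2 s^{2}$ ($n{\left(s \right)} = \left(s^{2} + s s\right) + 0 = \left(s^{2} + s^{2}\right) + 0 = 2 s^{2} + 0 = 2 s^{2}$)
$\left(2 - -4\right) n{\left(z{\left(-1 \right)} \right)} = \left(2 - -4\right) 2 \left(2 + \left(-1\right)^{2} - -5\right)^{2} = \left(2 + 4\right) 2 \left(2 + 1 + 5\right)^{2} = 6 \cdot 2 \cdot 8^{2} = 6 \cdot 2 \cdot 64 = 6 \cdot 128 = 768$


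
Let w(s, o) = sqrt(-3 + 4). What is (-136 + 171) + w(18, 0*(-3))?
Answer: 36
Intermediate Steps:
w(s, o) = 1 (w(s, o) = sqrt(1) = 1)
(-136 + 171) + w(18, 0*(-3)) = (-136 + 171) + 1 = 35 + 1 = 36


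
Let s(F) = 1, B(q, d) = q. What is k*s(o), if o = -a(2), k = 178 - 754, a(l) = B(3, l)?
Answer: -576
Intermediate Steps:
a(l) = 3
k = -576
o = -3 (o = -1*3 = -3)
k*s(o) = -576*1 = -576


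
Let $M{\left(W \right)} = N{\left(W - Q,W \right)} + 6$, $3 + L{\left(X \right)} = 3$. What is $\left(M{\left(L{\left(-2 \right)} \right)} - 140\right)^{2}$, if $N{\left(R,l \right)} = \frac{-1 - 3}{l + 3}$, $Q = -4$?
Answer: $\frac{164836}{9} \approx 18315.0$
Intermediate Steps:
$N{\left(R,l \right)} = - \frac{4}{3 + l}$
$L{\left(X \right)} = 0$ ($L{\left(X \right)} = -3 + 3 = 0$)
$M{\left(W \right)} = 6 - \frac{4}{3 + W}$ ($M{\left(W \right)} = - \frac{4}{3 + W} + 6 = 6 - \frac{4}{3 + W}$)
$\left(M{\left(L{\left(-2 \right)} \right)} - 140\right)^{2} = \left(\frac{2 \left(7 + 3 \cdot 0\right)}{3 + 0} - 140\right)^{2} = \left(\frac{2 \left(7 + 0\right)}{3} - 140\right)^{2} = \left(2 \cdot \frac{1}{3} \cdot 7 - 140\right)^{2} = \left(\frac{14}{3} - 140\right)^{2} = \left(- \frac{406}{3}\right)^{2} = \frac{164836}{9}$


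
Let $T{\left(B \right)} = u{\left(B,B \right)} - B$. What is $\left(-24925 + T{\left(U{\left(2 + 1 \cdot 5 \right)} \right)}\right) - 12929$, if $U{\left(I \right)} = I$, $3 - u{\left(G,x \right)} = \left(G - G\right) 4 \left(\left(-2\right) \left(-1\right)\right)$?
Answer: $-37858$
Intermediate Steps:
$u{\left(G,x \right)} = 3$ ($u{\left(G,x \right)} = 3 - \left(G - G\right) 4 \left(\left(-2\right) \left(-1\right)\right) = 3 - 0 \cdot 4 \cdot 2 = 3 - 0 \cdot 2 = 3 - 0 = 3 + 0 = 3$)
$T{\left(B \right)} = 3 - B$
$\left(-24925 + T{\left(U{\left(2 + 1 \cdot 5 \right)} \right)}\right) - 12929 = \left(-24925 + \left(3 - \left(2 + 1 \cdot 5\right)\right)\right) - 12929 = \left(-24925 + \left(3 - \left(2 + 5\right)\right)\right) - 12929 = \left(-24925 + \left(3 - 7\right)\right) - 12929 = \left(-24925 - 4\right) - 12929 = -24929 - 12929 = -37858$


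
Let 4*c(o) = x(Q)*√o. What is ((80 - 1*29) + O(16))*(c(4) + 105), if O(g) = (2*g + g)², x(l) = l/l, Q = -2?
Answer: 496905/2 ≈ 2.4845e+5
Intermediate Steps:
x(l) = 1
O(g) = 9*g² (O(g) = (3*g)² = 9*g²)
c(o) = √o/4 (c(o) = (1*√o)/4 = √o/4)
((80 - 1*29) + O(16))*(c(4) + 105) = ((80 - 1*29) + 9*16²)*(√4/4 + 105) = ((80 - 29) + 9*256)*((¼)*2 + 105) = (51 + 2304)*(½ + 105) = 2355*(211/2) = 496905/2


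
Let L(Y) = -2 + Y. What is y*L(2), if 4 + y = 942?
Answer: 0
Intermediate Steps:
y = 938 (y = -4 + 942 = 938)
y*L(2) = 938*(-2 + 2) = 938*0 = 0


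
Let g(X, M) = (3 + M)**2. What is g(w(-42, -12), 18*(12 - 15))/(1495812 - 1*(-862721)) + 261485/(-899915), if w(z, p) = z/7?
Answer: -122876064518/424495844939 ≈ -0.28946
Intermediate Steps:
w(z, p) = z/7 (w(z, p) = z*(1/7) = z/7)
g(w(-42, -12), 18*(12 - 15))/(1495812 - 1*(-862721)) + 261485/(-899915) = (3 + 18*(12 - 15))**2/(1495812 - 1*(-862721)) + 261485/(-899915) = (3 + 18*(-3))**2/(1495812 + 862721) + 261485*(-1/899915) = (3 - 54)**2/2358533 - 52297/179983 = (-51)**2*(1/2358533) - 52297/179983 = 2601*(1/2358533) - 52297/179983 = 2601/2358533 - 52297/179983 = -122876064518/424495844939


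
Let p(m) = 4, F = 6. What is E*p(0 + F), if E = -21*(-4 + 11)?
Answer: -588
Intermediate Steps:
E = -147 (E = -21*7 = -147)
E*p(0 + F) = -147*4 = -588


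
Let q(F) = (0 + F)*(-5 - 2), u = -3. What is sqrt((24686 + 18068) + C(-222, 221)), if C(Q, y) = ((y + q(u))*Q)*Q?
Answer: sqrt(11969482) ≈ 3459.7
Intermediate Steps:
q(F) = -7*F (q(F) = F*(-7) = -7*F)
C(Q, y) = Q**2*(21 + y) (C(Q, y) = ((y - 7*(-3))*Q)*Q = ((y + 21)*Q)*Q = ((21 + y)*Q)*Q = (Q*(21 + y))*Q = Q**2*(21 + y))
sqrt((24686 + 18068) + C(-222, 221)) = sqrt((24686 + 18068) + (-222)**2*(21 + 221)) = sqrt(42754 + 49284*242) = sqrt(42754 + 11926728) = sqrt(11969482)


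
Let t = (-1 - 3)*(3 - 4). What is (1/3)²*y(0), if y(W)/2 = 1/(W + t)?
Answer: 1/18 ≈ 0.055556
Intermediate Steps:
t = 4 (t = -4*(-1) = 4)
y(W) = 2/(4 + W) (y(W) = 2/(W + 4) = 2/(4 + W))
(1/3)²*y(0) = (1/3)²*(2/(4 + 0)) = (⅓)²*(2/4) = (2*(¼))/9 = (⅑)*(½) = 1/18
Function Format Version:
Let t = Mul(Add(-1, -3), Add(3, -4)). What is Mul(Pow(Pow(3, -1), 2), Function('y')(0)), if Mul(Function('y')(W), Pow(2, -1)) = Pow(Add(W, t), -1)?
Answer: Rational(1, 18) ≈ 0.055556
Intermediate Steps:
t = 4 (t = Mul(-4, -1) = 4)
Function('y')(W) = Mul(2, Pow(Add(4, W), -1)) (Function('y')(W) = Mul(2, Pow(Add(W, 4), -1)) = Mul(2, Pow(Add(4, W), -1)))
Mul(Pow(Pow(3, -1), 2), Function('y')(0)) = Mul(Pow(Pow(3, -1), 2), Mul(2, Pow(Add(4, 0), -1))) = Mul(Pow(Rational(1, 3), 2), Mul(2, Pow(4, -1))) = Mul(Rational(1, 9), Mul(2, Rational(1, 4))) = Mul(Rational(1, 9), Rational(1, 2)) = Rational(1, 18)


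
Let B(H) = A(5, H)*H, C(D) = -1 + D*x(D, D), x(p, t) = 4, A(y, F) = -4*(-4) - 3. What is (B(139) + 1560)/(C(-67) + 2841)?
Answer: 3367/2572 ≈ 1.3091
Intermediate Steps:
A(y, F) = 13 (A(y, F) = 16 - 3 = 13)
C(D) = -1 + 4*D (C(D) = -1 + D*4 = -1 + 4*D)
B(H) = 13*H
(B(139) + 1560)/(C(-67) + 2841) = (13*139 + 1560)/((-1 + 4*(-67)) + 2841) = (1807 + 1560)/((-1 - 268) + 2841) = 3367/(-269 + 2841) = 3367/2572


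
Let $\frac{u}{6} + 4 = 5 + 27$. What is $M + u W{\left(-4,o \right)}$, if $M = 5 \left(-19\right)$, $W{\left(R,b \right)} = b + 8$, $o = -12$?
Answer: $-767$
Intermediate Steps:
$W{\left(R,b \right)} = 8 + b$
$M = -95$
$u = 168$ ($u = -24 + 6 \left(5 + 27\right) = -24 + 6 \cdot 32 = -24 + 192 = 168$)
$M + u W{\left(-4,o \right)} = -95 + 168 \left(8 - 12\right) = -95 + 168 \left(-4\right) = -95 - 672 = -767$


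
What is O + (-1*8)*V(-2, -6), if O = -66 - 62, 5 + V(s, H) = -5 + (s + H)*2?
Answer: 80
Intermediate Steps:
V(s, H) = -10 + 2*H + 2*s (V(s, H) = -5 + (-5 + (s + H)*2) = -5 + (-5 + (H + s)*2) = -5 + (-5 + (2*H + 2*s)) = -5 + (-5 + 2*H + 2*s) = -10 + 2*H + 2*s)
O = -128
O + (-1*8)*V(-2, -6) = -128 + (-1*8)*(-10 + 2*(-6) + 2*(-2)) = -128 - 8*(-10 - 12 - 4) = -128 - 8*(-26) = -128 + 208 = 80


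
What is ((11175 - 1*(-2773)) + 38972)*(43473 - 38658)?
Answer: 254809800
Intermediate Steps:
((11175 - 1*(-2773)) + 38972)*(43473 - 38658) = ((11175 + 2773) + 38972)*4815 = (13948 + 38972)*4815 = 52920*4815 = 254809800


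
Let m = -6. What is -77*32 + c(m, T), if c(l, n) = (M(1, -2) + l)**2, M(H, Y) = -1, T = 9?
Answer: -2415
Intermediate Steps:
c(l, n) = (-1 + l)**2
-77*32 + c(m, T) = -77*32 + (-1 - 6)**2 = -2464 + (-7)**2 = -2464 + 49 = -2415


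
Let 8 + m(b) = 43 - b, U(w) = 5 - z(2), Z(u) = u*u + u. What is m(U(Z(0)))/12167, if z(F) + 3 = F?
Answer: 29/12167 ≈ 0.0023835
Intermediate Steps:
z(F) = -3 + F
Z(u) = u + u² (Z(u) = u² + u = u + u²)
U(w) = 6 (U(w) = 5 - (-3 + 2) = 5 - 1*(-1) = 5 + 1 = 6)
m(b) = 35 - b (m(b) = -8 + (43 - b) = 35 - b)
m(U(Z(0)))/12167 = (35 - 1*6)/12167 = (35 - 6)*(1/12167) = 29*(1/12167) = 29/12167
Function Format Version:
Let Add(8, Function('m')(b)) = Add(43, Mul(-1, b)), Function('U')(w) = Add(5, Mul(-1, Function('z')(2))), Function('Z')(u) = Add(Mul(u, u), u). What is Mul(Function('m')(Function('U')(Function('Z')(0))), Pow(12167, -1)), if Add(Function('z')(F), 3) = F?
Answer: Rational(29, 12167) ≈ 0.0023835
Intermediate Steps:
Function('z')(F) = Add(-3, F)
Function('Z')(u) = Add(u, Pow(u, 2)) (Function('Z')(u) = Add(Pow(u, 2), u) = Add(u, Pow(u, 2)))
Function('U')(w) = 6 (Function('U')(w) = Add(5, Mul(-1, Add(-3, 2))) = Add(5, Mul(-1, -1)) = Add(5, 1) = 6)
Function('m')(b) = Add(35, Mul(-1, b)) (Function('m')(b) = Add(-8, Add(43, Mul(-1, b))) = Add(35, Mul(-1, b)))
Mul(Function('m')(Function('U')(Function('Z')(0))), Pow(12167, -1)) = Mul(Add(35, Mul(-1, 6)), Pow(12167, -1)) = Mul(Add(35, -6), Rational(1, 12167)) = Mul(29, Rational(1, 12167)) = Rational(29, 12167)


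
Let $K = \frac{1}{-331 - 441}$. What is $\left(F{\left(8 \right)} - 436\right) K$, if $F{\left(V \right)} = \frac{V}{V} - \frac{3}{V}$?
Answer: $\frac{3483}{6176} \approx 0.56396$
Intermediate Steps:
$K = - \frac{1}{772}$ ($K = \frac{1}{-772} = - \frac{1}{772} \approx -0.0012953$)
$F{\left(V \right)} = 1 - \frac{3}{V}$
$\left(F{\left(8 \right)} - 436\right) K = \left(\frac{-3 + 8}{8} - 436\right) \left(- \frac{1}{772}\right) = \left(\frac{1}{8} \cdot 5 - 436\right) \left(- \frac{1}{772}\right) = \left(\frac{5}{8} - 436\right) \left(- \frac{1}{772}\right) = \left(- \frac{3483}{8}\right) \left(- \frac{1}{772}\right) = \frac{3483}{6176}$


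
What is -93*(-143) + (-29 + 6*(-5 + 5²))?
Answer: 13390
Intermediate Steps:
-93*(-143) + (-29 + 6*(-5 + 5²)) = 13299 + (-29 + 6*(-5 + 25)) = 13299 + (-29 + 6*20) = 13299 + (-29 + 120) = 13299 + 91 = 13390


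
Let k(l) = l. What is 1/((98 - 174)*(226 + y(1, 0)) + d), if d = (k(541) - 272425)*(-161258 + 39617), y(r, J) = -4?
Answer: 1/33072224772 ≈ 3.0237e-11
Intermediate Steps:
d = 33072241644 (d = (541 - 272425)*(-161258 + 39617) = -271884*(-121641) = 33072241644)
1/((98 - 174)*(226 + y(1, 0)) + d) = 1/((98 - 174)*(226 - 4) + 33072241644) = 1/(-76*222 + 33072241644) = 1/(-16872 + 33072241644) = 1/33072224772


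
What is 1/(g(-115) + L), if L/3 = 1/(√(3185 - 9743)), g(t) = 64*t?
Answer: -16088960/118414745603 + I*√6558/118414745603 ≈ -0.00013587 + 6.8388e-10*I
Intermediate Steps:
L = -I*√6558/2186 (L = 3/(√(3185 - 9743)) = 3/(√(-6558)) = 3/((I*√6558)) = 3*(-I*√6558/6558) = -I*√6558/2186 ≈ -0.037045*I)
1/(g(-115) + L) = 1/(64*(-115) - I*√6558/2186) = 1/(-7360 - I*√6558/2186)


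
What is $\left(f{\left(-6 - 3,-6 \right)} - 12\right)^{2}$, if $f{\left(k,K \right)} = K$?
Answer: $324$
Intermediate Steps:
$\left(f{\left(-6 - 3,-6 \right)} - 12\right)^{2} = \left(-6 - 12\right)^{2} = \left(-18\right)^{2} = 324$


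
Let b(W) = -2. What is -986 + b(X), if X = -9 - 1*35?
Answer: -988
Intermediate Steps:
X = -44 (X = -9 - 35 = -44)
-986 + b(X) = -986 - 2 = -988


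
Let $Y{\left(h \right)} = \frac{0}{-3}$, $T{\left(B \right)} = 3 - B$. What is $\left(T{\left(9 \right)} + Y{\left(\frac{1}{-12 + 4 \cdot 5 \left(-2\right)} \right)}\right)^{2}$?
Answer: $36$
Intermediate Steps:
$Y{\left(h \right)} = 0$ ($Y{\left(h \right)} = 0 \left(- \frac{1}{3}\right) = 0$)
$\left(T{\left(9 \right)} + Y{\left(\frac{1}{-12 + 4 \cdot 5 \left(-2\right)} \right)}\right)^{2} = \left(\left(3 - 9\right) + 0\right)^{2} = \left(-6 + 0\right)^{2} = \left(-6\right)^{2} = 36$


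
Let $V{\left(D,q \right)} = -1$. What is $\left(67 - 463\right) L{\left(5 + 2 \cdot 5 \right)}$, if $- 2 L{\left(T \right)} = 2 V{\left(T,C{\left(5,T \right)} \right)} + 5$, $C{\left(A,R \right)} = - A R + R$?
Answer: $594$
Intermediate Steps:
$C{\left(A,R \right)} = R - A R$ ($C{\left(A,R \right)} = - A R + R = R - A R$)
$L{\left(T \right)} = - \frac{3}{2}$ ($L{\left(T \right)} = - \frac{2 \left(-1\right) + 5}{2} = - \frac{-2 + 5}{2} = \left(- \frac{1}{2}\right) 3 = - \frac{3}{2}$)
$\left(67 - 463\right) L{\left(5 + 2 \cdot 5 \right)} = \left(67 - 463\right) \left(- \frac{3}{2}\right) = \left(-396\right) \left(- \frac{3}{2}\right) = 594$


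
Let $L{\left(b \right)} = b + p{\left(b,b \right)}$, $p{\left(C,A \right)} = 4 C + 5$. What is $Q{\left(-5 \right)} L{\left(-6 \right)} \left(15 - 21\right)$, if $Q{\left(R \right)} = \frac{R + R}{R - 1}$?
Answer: $250$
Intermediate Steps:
$Q{\left(R \right)} = \frac{2 R}{-1 + R}$
$p{\left(C,A \right)} = 5 + 4 C$
$L{\left(b \right)} = 5 + 5 b$ ($L{\left(b \right)} = b + \left(5 + 4 b\right) = 5 + 5 b$)
$Q{\left(-5 \right)} L{\left(-6 \right)} \left(15 - 21\right) = 2 \left(-5\right) \frac{1}{-1 - 5} \left(5 + 5 \left(-6\right)\right) \left(15 - 21\right) = 2 \left(-5\right) \frac{1}{-6} \left(5 - 30\right) \left(15 - 21\right) = 2 \left(-5\right) \left(- \frac{1}{6}\right) \left(-25\right) \left(-6\right) = \frac{5}{3} \left(-25\right) \left(-6\right) = \left(- \frac{125}{3}\right) \left(-6\right) = 250$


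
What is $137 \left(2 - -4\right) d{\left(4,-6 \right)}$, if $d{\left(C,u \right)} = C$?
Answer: $3288$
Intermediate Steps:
$137 \left(2 - -4\right) d{\left(4,-6 \right)} = 137 \left(2 - -4\right) 4 = 137 \left(2 + 4\right) 4 = 137 \cdot 6 \cdot 4 = 137 \cdot 24 = 3288$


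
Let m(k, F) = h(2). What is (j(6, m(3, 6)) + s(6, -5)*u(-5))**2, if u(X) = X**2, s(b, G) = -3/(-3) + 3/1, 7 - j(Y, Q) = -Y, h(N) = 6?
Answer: 12769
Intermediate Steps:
m(k, F) = 6
j(Y, Q) = 7 + Y (j(Y, Q) = 7 - (-1)*Y = 7 + Y)
s(b, G) = 4 (s(b, G) = -3*(-1/3) + 3*1 = 1 + 3 = 4)
(j(6, m(3, 6)) + s(6, -5)*u(-5))**2 = ((7 + 6) + 4*(-5)**2)**2 = (13 + 4*25)**2 = (13 + 100)**2 = 113**2 = 12769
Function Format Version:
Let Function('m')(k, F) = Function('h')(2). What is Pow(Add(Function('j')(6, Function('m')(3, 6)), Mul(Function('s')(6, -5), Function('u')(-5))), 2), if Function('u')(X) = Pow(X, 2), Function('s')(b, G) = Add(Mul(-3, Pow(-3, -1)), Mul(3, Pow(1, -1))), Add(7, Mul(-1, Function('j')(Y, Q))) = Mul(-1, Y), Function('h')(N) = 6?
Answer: 12769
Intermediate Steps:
Function('m')(k, F) = 6
Function('j')(Y, Q) = Add(7, Y) (Function('j')(Y, Q) = Add(7, Mul(-1, Mul(-1, Y))) = Add(7, Y))
Function('s')(b, G) = 4 (Function('s')(b, G) = Add(Mul(-3, Rational(-1, 3)), Mul(3, 1)) = Add(1, 3) = 4)
Pow(Add(Function('j')(6, Function('m')(3, 6)), Mul(Function('s')(6, -5), Function('u')(-5))), 2) = Pow(Add(Add(7, 6), Mul(4, Pow(-5, 2))), 2) = Pow(Add(13, Mul(4, 25)), 2) = Pow(Add(13, 100), 2) = Pow(113, 2) = 12769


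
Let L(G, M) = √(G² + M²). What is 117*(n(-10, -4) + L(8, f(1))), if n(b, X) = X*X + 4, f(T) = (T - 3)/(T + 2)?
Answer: 2340 + 78*√145 ≈ 3279.2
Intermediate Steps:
f(T) = (-3 + T)/(2 + T)
n(b, X) = 4 + X² (n(b, X) = X² + 4 = 4 + X²)
117*(n(-10, -4) + L(8, f(1))) = 117*((4 + (-4)²) + √(8² + ((-3 + 1)/(2 + 1))²)) = 117*((4 + 16) + √(64 + (-2/3)²)) = 117*(20 + √(64 + ((⅓)*(-2))²)) = 117*(20 + √(64 + (-⅔)²)) = 117*(20 + √(64 + 4/9)) = 117*(20 + √(580/9)) = 117*(20 + 2*√145/3) = 2340 + 78*√145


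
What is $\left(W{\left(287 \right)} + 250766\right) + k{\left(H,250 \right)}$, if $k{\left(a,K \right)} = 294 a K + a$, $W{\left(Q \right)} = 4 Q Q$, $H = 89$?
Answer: $7121831$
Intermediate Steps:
$W{\left(Q \right)} = 4 Q^{2}$
$k{\left(a,K \right)} = a + 294 K a$ ($k{\left(a,K \right)} = 294 K a + a = a + 294 K a$)
$\left(W{\left(287 \right)} + 250766\right) + k{\left(H,250 \right)} = \left(4 \cdot 287^{2} + 250766\right) + 89 \left(1 + 294 \cdot 250\right) = \left(4 \cdot 82369 + 250766\right) + 89 \left(1 + 73500\right) = \left(329476 + 250766\right) + 89 \cdot 73501 = 580242 + 6541589 = 7121831$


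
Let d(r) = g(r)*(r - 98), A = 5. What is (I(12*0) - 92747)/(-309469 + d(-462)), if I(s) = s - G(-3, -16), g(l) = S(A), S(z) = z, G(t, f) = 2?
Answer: 92749/312269 ≈ 0.29702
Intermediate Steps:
g(l) = 5
d(r) = -490 + 5*r (d(r) = 5*(r - 98) = 5*(-98 + r) = -490 + 5*r)
I(s) = -2 + s (I(s) = s - 1*2 = s - 2 = -2 + s)
(I(12*0) - 92747)/(-309469 + d(-462)) = ((-2 + 12*0) - 92747)/(-309469 + (-490 + 5*(-462))) = ((-2 + 0) - 92747)/(-309469 + (-490 - 2310)) = (-2 - 92747)/(-309469 - 2800) = -92749/(-312269) = -92749*(-1/312269) = 92749/312269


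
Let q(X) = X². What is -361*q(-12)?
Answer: -51984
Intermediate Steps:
-361*q(-12) = -361*(-12)² = -361*144 = -51984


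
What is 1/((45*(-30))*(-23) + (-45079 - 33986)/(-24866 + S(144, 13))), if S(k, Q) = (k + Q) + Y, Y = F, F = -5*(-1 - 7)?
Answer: 2741/85116835 ≈ 3.2203e-5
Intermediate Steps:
F = 40 (F = -5*(-8) = 40)
Y = 40
S(k, Q) = 40 + Q + k (S(k, Q) = (k + Q) + 40 = (Q + k) + 40 = 40 + Q + k)
1/((45*(-30))*(-23) + (-45079 - 33986)/(-24866 + S(144, 13))) = 1/((45*(-30))*(-23) + (-45079 - 33986)/(-24866 + (40 + 13 + 144))) = 1/(-1350*(-23) - 79065/(-24866 + 197)) = 1/(31050 - 79065/(-24669)) = 1/(31050 - 79065*(-1/24669)) = 1/(31050 + 8785/2741) = 1/(85116835/2741) = 2741/85116835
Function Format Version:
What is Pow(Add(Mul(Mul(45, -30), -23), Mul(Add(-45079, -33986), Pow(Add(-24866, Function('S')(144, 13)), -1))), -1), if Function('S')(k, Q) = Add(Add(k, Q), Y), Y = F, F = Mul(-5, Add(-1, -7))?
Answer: Rational(2741, 85116835) ≈ 3.2203e-5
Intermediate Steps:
F = 40 (F = Mul(-5, -8) = 40)
Y = 40
Function('S')(k, Q) = Add(40, Q, k) (Function('S')(k, Q) = Add(Add(k, Q), 40) = Add(Add(Q, k), 40) = Add(40, Q, k))
Pow(Add(Mul(Mul(45, -30), -23), Mul(Add(-45079, -33986), Pow(Add(-24866, Function('S')(144, 13)), -1))), -1) = Pow(Add(Mul(Mul(45, -30), -23), Mul(Add(-45079, -33986), Pow(Add(-24866, Add(40, 13, 144)), -1))), -1) = Pow(Add(Mul(-1350, -23), Mul(-79065, Pow(Add(-24866, 197), -1))), -1) = Pow(Add(31050, Mul(-79065, Pow(-24669, -1))), -1) = Pow(Add(31050, Mul(-79065, Rational(-1, 24669))), -1) = Pow(Add(31050, Rational(8785, 2741)), -1) = Pow(Rational(85116835, 2741), -1) = Rational(2741, 85116835)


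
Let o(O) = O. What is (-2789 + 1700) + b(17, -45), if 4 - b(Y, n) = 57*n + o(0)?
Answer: 1480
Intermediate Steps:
b(Y, n) = 4 - 57*n (b(Y, n) = 4 - (57*n + 0) = 4 - 57*n)
(-2789 + 1700) + b(17, -45) = (-2789 + 1700) + (4 - 57*(-45)) = -1089 + (4 + 2565) = -1089 + 2569 = 1480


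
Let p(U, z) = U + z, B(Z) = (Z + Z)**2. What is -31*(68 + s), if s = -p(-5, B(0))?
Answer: -2263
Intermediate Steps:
B(Z) = 4*Z**2 (B(Z) = (2*Z)**2 = 4*Z**2)
s = 5 (s = -(-5 + 4*0**2) = -(-5 + 4*0) = -(-5 + 0) = -1*(-5) = 5)
-31*(68 + s) = -31*(68 + 5) = -31*73 = -2263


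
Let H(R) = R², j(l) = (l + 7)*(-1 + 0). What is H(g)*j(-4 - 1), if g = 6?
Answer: -72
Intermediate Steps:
j(l) = -7 - l (j(l) = (7 + l)*(-1) = -7 - l)
H(g)*j(-4 - 1) = 6²*(-7 - (-4 - 1)) = 36*(-7 - 1*(-5)) = 36*(-7 + 5) = 36*(-2) = -72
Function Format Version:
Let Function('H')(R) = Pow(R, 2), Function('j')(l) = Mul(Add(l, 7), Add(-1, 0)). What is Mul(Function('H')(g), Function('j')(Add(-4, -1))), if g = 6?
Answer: -72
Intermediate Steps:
Function('j')(l) = Add(-7, Mul(-1, l)) (Function('j')(l) = Mul(Add(7, l), -1) = Add(-7, Mul(-1, l)))
Mul(Function('H')(g), Function('j')(Add(-4, -1))) = Mul(Pow(6, 2), Add(-7, Mul(-1, Add(-4, -1)))) = Mul(36, Add(-7, Mul(-1, -5))) = Mul(36, Add(-7, 5)) = Mul(36, -2) = -72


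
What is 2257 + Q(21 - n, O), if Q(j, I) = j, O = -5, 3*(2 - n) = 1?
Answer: 6829/3 ≈ 2276.3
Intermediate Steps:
n = 5/3 (n = 2 - 1/3*1 = 2 - 1/3 = 5/3 ≈ 1.6667)
2257 + Q(21 - n, O) = 2257 + (21 - 1*5/3) = 2257 + (21 - 5/3) = 2257 + 58/3 = 6829/3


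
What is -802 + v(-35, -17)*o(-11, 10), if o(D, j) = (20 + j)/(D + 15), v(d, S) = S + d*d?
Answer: 8258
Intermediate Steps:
v(d, S) = S + d²
o(D, j) = (20 + j)/(15 + D)
-802 + v(-35, -17)*o(-11, 10) = -802 + (-17 + (-35)²)*((20 + 10)/(15 - 11)) = -802 + (-17 + 1225)*(30/4) = -802 + 1208*((¼)*30) = -802 + 1208*(15/2) = -802 + 9060 = 8258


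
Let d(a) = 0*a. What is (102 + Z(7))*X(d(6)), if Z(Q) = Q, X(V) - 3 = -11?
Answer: -872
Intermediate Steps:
d(a) = 0
X(V) = -8 (X(V) = 3 - 11 = -8)
(102 + Z(7))*X(d(6)) = (102 + 7)*(-8) = 109*(-8) = -872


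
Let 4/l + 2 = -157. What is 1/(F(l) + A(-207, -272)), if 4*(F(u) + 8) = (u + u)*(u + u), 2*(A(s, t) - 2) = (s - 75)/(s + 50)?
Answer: -3969117/20247569 ≈ -0.19603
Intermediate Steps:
l = -4/159 (l = 4/(-2 - 157) = 4/(-159) = 4*(-1/159) = -4/159 ≈ -0.025157)
A(s, t) = 2 + (-75 + s)/(2*(50 + s)) (A(s, t) = 2 + ((s - 75)/(s + 50))/2 = 2 + ((-75 + s)/(50 + s))/2 = 2 + (-75 + s)/(2*(50 + s)))
F(u) = -8 + u² (F(u) = -8 + ((u + u)*(u + u))/4 = -8 + ((2*u)*(2*u))/4 = -8 + (4*u²)/4 = -8 + u²)
1/(F(l) + A(-207, -272)) = 1/((-8 + (-4/159)²) + 5*(25 - 207)/(2*(50 - 207))) = 1/((-8 + 16/25281) + (5/2)*(-182)/(-157)) = 1/(-202232/25281 + (5/2)*(-1/157)*(-182)) = 1/(-202232/25281 + 455/157) = 1/(-20247569/3969117) = -3969117/20247569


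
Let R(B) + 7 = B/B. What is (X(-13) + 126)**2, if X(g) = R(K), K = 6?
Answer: 14400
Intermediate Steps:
R(B) = -6 (R(B) = -7 + B/B = -7 + 1 = -6)
X(g) = -6
(X(-13) + 126)**2 = (-6 + 126)**2 = 120**2 = 14400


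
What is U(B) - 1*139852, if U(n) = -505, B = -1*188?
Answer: -140357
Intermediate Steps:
B = -188
U(B) - 1*139852 = -505 - 1*139852 = -505 - 139852 = -140357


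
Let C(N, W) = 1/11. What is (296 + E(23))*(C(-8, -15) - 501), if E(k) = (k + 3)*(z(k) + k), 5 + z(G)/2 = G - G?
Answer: -3493340/11 ≈ -3.1758e+5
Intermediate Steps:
C(N, W) = 1/11
z(G) = -10 (z(G) = -10 + 2*(G - G) = -10 + 2*0 = -10 + 0 = -10)
E(k) = (-10 + k)*(3 + k) (E(k) = (k + 3)*(-10 + k) = (3 + k)*(-10 + k) = (-10 + k)*(3 + k))
(296 + E(23))*(C(-8, -15) - 501) = (296 + (-30 + 23**2 - 7*23))*(1/11 - 501) = (296 + (-30 + 529 - 161))*(-5510/11) = (296 + 338)*(-5510/11) = 634*(-5510/11) = -3493340/11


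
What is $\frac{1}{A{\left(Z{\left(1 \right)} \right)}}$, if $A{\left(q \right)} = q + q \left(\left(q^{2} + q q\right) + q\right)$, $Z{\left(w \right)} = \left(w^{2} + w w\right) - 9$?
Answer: $- \frac{1}{644} \approx -0.0015528$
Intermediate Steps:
$Z{\left(w \right)} = -9 + 2 w^{2}$ ($Z{\left(w \right)} = \left(w^{2} + w^{2}\right) - 9 = 2 w^{2} - 9 = -9 + 2 w^{2}$)
$A{\left(q \right)} = q + q \left(q + 2 q^{2}\right)$ ($A{\left(q \right)} = q + q \left(\left(q^{2} + q^{2}\right) + q\right) = q + q \left(2 q^{2} + q\right) = q + q \left(q + 2 q^{2}\right)$)
$\frac{1}{A{\left(Z{\left(1 \right)} \right)}} = \frac{1}{\left(-9 + 2 \cdot 1^{2}\right) \left(1 - \left(9 - 2 \cdot 1^{2}\right) + 2 \left(-9 + 2 \cdot 1^{2}\right)^{2}\right)} = \frac{1}{\left(-9 + 2 \cdot 1\right) \left(1 + \left(-9 + 2 \cdot 1\right) + 2 \left(-9 + 2 \cdot 1\right)^{2}\right)} = \frac{1}{\left(-9 + 2\right) \left(1 + \left(-9 + 2\right) + 2 \left(-9 + 2\right)^{2}\right)} = \frac{1}{\left(-7\right) \left(1 - 7 + 2 \left(-7\right)^{2}\right)} = \frac{1}{\left(-7\right) \left(1 - 7 + 2 \cdot 49\right)} = \frac{1}{\left(-7\right) \left(1 - 7 + 98\right)} = \frac{1}{\left(-7\right) 92} = \frac{1}{-644} = - \frac{1}{644}$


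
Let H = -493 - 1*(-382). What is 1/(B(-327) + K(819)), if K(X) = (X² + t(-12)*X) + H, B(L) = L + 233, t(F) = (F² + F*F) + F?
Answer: 1/896600 ≈ 1.1153e-6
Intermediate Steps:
t(F) = F + 2*F² (t(F) = (F² + F²) + F = 2*F² + F = F + 2*F²)
H = -111 (H = -493 + 382 = -111)
B(L) = 233 + L
K(X) = -111 + X² + 276*X (K(X) = (X² + (-12*(1 + 2*(-12)))*X) - 111 = (X² + (-12*(1 - 24))*X) - 111 = (X² + (-12*(-23))*X) - 111 = (X² + 276*X) - 111 = -111 + X² + 276*X)
1/(B(-327) + K(819)) = 1/((233 - 327) + (-111 + 819² + 276*819)) = 1/(-94 + (-111 + 670761 + 226044)) = 1/(-94 + 896694) = 1/896600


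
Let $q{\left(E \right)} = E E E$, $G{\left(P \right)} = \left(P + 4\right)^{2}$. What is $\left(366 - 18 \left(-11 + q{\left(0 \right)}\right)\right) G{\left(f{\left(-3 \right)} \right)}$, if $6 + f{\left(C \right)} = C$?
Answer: $14100$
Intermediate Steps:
$f{\left(C \right)} = -6 + C$
$G{\left(P \right)} = \left(4 + P\right)^{2}$
$q{\left(E \right)} = E^{3}$ ($q{\left(E \right)} = E E^{2} = E^{3}$)
$\left(366 - 18 \left(-11 + q{\left(0 \right)}\right)\right) G{\left(f{\left(-3 \right)} \right)} = \left(366 - 18 \left(-11 + 0^{3}\right)\right) \left(4 - 9\right)^{2} = \left(366 - 18 \left(-11 + 0\right)\right) \left(4 - 9\right)^{2} = \left(366 - -198\right) \left(-5\right)^{2} = \left(366 + 198\right) 25 = 564 \cdot 25 = 14100$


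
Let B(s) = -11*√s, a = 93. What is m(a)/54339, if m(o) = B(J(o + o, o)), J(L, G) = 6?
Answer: -11*√6/54339 ≈ -0.00049586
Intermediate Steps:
m(o) = -11*√6
m(a)/54339 = -11*√6/54339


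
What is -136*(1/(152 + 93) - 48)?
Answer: 1599224/245 ≈ 6527.4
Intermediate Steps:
-136*(1/(152 + 93) - 48) = -136*(1/245 - 48) = -136*(-11759/245) = 1599224/245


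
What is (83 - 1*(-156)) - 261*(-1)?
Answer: 500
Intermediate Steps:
(83 - 1*(-156)) - 261*(-1) = (83 + 156) + 261 = 239 + 261 = 500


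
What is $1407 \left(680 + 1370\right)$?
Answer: $2884350$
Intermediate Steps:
$1407 \left(680 + 1370\right) = 1407 \cdot 2050 = 2884350$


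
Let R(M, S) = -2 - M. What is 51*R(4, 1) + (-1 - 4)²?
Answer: -281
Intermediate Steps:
51*R(4, 1) + (-1 - 4)² = 51*(-2 - 1*4) + (-1 - 4)² = 51*(-2 - 4) + (-5)² = 51*(-6) + 25 = -306 + 25 = -281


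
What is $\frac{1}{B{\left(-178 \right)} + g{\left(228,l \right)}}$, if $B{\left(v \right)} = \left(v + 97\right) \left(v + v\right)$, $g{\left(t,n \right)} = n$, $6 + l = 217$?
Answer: $\frac{1}{29047} \approx 3.4427 \cdot 10^{-5}$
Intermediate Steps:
$l = 211$ ($l = -6 + 217 = 211$)
$B{\left(v \right)} = 2 v \left(97 + v\right)$ ($B{\left(v \right)} = \left(97 + v\right) 2 v = 2 v \left(97 + v\right)$)
$\frac{1}{B{\left(-178 \right)} + g{\left(228,l \right)}} = \frac{1}{2 \left(-178\right) \left(97 - 178\right) + 211} = \frac{1}{2 \left(-178\right) \left(-81\right) + 211} = \frac{1}{28836 + 211} = \frac{1}{29047}$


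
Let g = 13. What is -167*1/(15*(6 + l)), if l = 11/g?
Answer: -2171/1335 ≈ -1.6262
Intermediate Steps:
l = 11/13 ≈ 0.84615
-167*1/(15*(6 + l)) = -167*1/(15*(6 + 11/13)) = -167/((89/13)*15) = -167/1335/13 = -167*13/1335 = -2171/1335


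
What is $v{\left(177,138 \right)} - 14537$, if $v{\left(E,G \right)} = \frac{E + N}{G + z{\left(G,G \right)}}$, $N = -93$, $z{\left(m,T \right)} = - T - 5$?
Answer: $- \frac{72769}{5} \approx -14554.0$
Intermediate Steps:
$z{\left(m,T \right)} = -5 - T$
$v{\left(E,G \right)} = \frac{93}{5} - \frac{E}{5}$ ($v{\left(E,G \right)} = \frac{E - 93}{G - \left(5 + G\right)} = \frac{-93 + E}{-5} = \left(-93 + E\right) \left(- \frac{1}{5}\right) = \frac{93}{5} - \frac{E}{5}$)
$v{\left(177,138 \right)} - 14537 = \left(\frac{93}{5} - \frac{177}{5}\right) - 14537 = - \frac{84}{5} - 14537 = - \frac{72769}{5}$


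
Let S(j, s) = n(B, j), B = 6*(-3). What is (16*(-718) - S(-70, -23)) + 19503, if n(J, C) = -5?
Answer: 8020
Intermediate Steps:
B = -18
S(j, s) = -5
(16*(-718) - S(-70, -23)) + 19503 = (16*(-718) - 1*(-5)) + 19503 = (-11488 + 5) + 19503 = -11483 + 19503 = 8020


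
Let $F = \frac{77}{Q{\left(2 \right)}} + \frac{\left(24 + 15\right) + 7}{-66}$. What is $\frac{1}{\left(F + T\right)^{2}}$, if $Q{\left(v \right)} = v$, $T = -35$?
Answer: $\frac{4356}{34225} \approx 0.12728$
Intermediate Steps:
$F = \frac{2495}{66}$ ($F = \frac{77}{2} + \frac{\left(24 + 15\right) + 7}{-66} = 77 \cdot \frac{1}{2} + \left(39 + 7\right) \left(- \frac{1}{66}\right) = \frac{77}{2} + 46 \left(- \frac{1}{66}\right) = \frac{77}{2} - \frac{23}{33} = \frac{2495}{66} \approx 37.803$)
$\frac{1}{\left(F + T\right)^{2}} = \frac{1}{\left(\frac{2495}{66} - 35\right)^{2}} = \frac{1}{\left(\frac{185}{66}\right)^{2}} = \frac{1}{\frac{34225}{4356}} = \frac{4356}{34225}$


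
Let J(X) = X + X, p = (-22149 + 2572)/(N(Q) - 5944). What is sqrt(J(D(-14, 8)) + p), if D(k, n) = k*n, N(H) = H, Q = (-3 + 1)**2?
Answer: I*sqrt(216312195)/990 ≈ 14.856*I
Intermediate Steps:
Q = 4 (Q = (-2)**2 = 4)
p = 19577/5940 (p = (-22149 + 2572)/(4 - 5944) = -19577/(-5940) = -19577*(-1/5940) = 19577/5940 ≈ 3.2958)
J(X) = 2*X
sqrt(J(D(-14, 8)) + p) = sqrt(2*(-14*8) + 19577/5940) = sqrt(2*(-112) + 19577/5940) = sqrt(-224 + 19577/5940) = sqrt(-1310983/5940) = I*sqrt(216312195)/990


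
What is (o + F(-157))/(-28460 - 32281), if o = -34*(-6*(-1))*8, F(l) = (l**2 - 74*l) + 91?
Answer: -34726/60741 ≈ -0.57171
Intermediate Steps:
F(l) = 91 + l**2 - 74*l
o = -1632 (o = -204*8 = -34*48 = -1632)
(o + F(-157))/(-28460 - 32281) = (-1632 + (91 + (-157)**2 - 74*(-157)))/(-28460 - 32281) = (-1632 + (91 + 24649 + 11618))/(-60741) = (-1632 + 36358)*(-1/60741) = 34726*(-1/60741) = -34726/60741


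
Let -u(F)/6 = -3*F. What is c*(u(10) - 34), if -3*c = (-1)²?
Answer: -146/3 ≈ -48.667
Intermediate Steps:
u(F) = 18*F (u(F) = -(-18)*F = 18*F)
c = -⅓ (c = -⅓*(-1)² = -⅓*1 = -⅓ ≈ -0.33333)
c*(u(10) - 34) = -(18*10 - 34)/3 = -(180 - 34)/3 = -⅓*146 = -146/3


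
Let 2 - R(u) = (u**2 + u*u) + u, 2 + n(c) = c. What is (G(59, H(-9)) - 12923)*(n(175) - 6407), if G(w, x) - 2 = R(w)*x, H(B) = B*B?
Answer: 3624821640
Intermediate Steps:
n(c) = -2 + c
H(B) = B**2
R(u) = 2 - u - 2*u**2 (R(u) = 2 - ((u**2 + u*u) + u) = 2 - ((u**2 + u**2) + u) = 2 - (2*u**2 + u) = 2 - (u + 2*u**2) = 2 + (-u - 2*u**2) = 2 - u - 2*u**2)
G(w, x) = 2 + x*(2 - w - 2*w**2) (G(w, x) = 2 + (2 - w - 2*w**2)*x = 2 + x*(2 - w - 2*w**2))
(G(59, H(-9)) - 12923)*(n(175) - 6407) = ((2 - 1*(-9)**2*(-2 + 59 + 2*59**2)) - 12923)*((-2 + 175) - 6407) = ((2 - 1*81*(-2 + 59 + 2*3481)) - 12923)*(173 - 6407) = ((2 - 1*81*(-2 + 59 + 6962)) - 12923)*(-6234) = ((2 - 1*81*7019) - 12923)*(-6234) = ((2 - 568539) - 12923)*(-6234) = (-568537 - 12923)*(-6234) = -581460*(-6234) = 3624821640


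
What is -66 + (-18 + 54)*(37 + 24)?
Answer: 2130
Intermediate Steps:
-66 + (-18 + 54)*(37 + 24) = -66 + 36*61 = -66 + 2196 = 2130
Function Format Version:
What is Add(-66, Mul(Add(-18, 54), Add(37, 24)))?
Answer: 2130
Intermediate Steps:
Add(-66, Mul(Add(-18, 54), Add(37, 24))) = Add(-66, Mul(36, 61)) = Add(-66, 2196) = 2130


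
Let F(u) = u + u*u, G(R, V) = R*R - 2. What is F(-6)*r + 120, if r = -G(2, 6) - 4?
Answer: -60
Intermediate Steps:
G(R, V) = -2 + R**2 (G(R, V) = R**2 - 2 = -2 + R**2)
F(u) = u + u**2
r = -6 (r = -(-2 + 2**2) - 4 = -(-2 + 4) - 4 = -1*2 - 4 = -2 - 4 = -6)
F(-6)*r + 120 = -6*(1 - 6)*(-6) + 120 = -6*(-5)*(-6) + 120 = 30*(-6) + 120 = -180 + 120 = -60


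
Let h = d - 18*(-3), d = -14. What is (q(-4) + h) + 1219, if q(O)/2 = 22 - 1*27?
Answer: 1249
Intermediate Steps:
h = 40 (h = -14 - 18*(-3) = -14 + 54 = 40)
q(O) = -10 (q(O) = 2*(22 - 1*27) = 2*(22 - 27) = 2*(-5) = -10)
(q(-4) + h) + 1219 = (-10 + 40) + 1219 = 30 + 1219 = 1249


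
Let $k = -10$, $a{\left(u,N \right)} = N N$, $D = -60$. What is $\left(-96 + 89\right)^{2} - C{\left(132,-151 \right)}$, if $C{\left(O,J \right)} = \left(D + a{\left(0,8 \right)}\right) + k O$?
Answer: $1365$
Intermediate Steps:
$a{\left(u,N \right)} = N^{2}$
$C{\left(O,J \right)} = 4 - 10 O$ ($C{\left(O,J \right)} = \left(-60 + 8^{2}\right) - 10 O = \left(-60 + 64\right) - 10 O = 4 - 10 O$)
$\left(-96 + 89\right)^{2} - C{\left(132,-151 \right)} = \left(-96 + 89\right)^{2} - \left(4 - 1320\right) = \left(-7\right)^{2} - \left(4 - 1320\right) = 49 - -1316 = 49 + 1316 = 1365$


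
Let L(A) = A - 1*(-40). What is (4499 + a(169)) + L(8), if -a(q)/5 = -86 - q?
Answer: 5822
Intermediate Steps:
L(A) = 40 + A (L(A) = A + 40 = 40 + A)
a(q) = 430 + 5*q (a(q) = -5*(-86 - q) = 430 + 5*q)
(4499 + a(169)) + L(8) = (4499 + (430 + 5*169)) + (40 + 8) = (4499 + (430 + 845)) + 48 = (4499 + 1275) + 48 = 5774 + 48 = 5822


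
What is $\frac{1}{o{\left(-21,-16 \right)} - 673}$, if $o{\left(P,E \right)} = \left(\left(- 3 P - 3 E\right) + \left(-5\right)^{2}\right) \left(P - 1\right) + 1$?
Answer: $- \frac{1}{3664} \approx -0.00027293$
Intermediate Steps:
$o{\left(P,E \right)} = 1 + \left(-1 + P\right) \left(25 - 3 E - 3 P\right)$ ($o{\left(P,E \right)} = \left(\left(- 3 E - 3 P\right) + 25\right) \left(P - 1\right) + 1 = \left(25 - 3 E - 3 P\right) \left(-1 + P\right) + 1 = \left(-1 + P\right) \left(25 - 3 E - 3 P\right) + 1 = 1 + \left(-1 + P\right) \left(25 - 3 E - 3 P\right)$)
$\frac{1}{o{\left(-21,-16 \right)} - 673} = \frac{1}{\left(-24 - 3 \left(-21\right)^{2} + 3 \left(-16\right) + 28 \left(-21\right) - \left(-48\right) \left(-21\right)\right) - 673} = \frac{1}{\left(-24 - 1323 - 48 - 588 - 1008\right) - 673} = \frac{1}{-2991 - 673} = \frac{1}{-3664} = - \frac{1}{3664}$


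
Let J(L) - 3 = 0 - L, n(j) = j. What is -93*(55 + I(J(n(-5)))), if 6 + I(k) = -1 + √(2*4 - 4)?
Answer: -4650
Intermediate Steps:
J(L) = 3 - L (J(L) = 3 + (0 - L) = 3 - L)
I(k) = -5 (I(k) = -6 + (-1 + √(2*4 - 4)) = -6 + (-1 + √(8 - 4)) = -6 + (-1 + √4) = -6 + (-1 + 2) = -6 + 1 = -5)
-93*(55 + I(J(n(-5)))) = -93*(55 - 5) = -93*50 = -4650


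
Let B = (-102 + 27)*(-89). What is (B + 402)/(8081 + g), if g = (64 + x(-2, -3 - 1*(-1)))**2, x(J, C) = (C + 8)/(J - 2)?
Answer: 9436/15983 ≈ 0.59038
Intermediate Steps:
B = 6675 (B = -75*(-89) = 6675)
x(J, C) = (8 + C)/(-2 + J)
g = 15625/4 (g = (64 + (8 + (-3 - 1*(-1)))/(-2 - 2))**2 = (64 + (8 + (-3 + 1))/(-4))**2 = (64 - (8 - 2)/4)**2 = (64 - 1/4*6)**2 = (64 - 3/2)**2 = (125/2)**2 = 15625/4 ≈ 3906.3)
(B + 402)/(8081 + g) = (6675 + 402)/(8081 + 15625/4) = 7077/(47949/4) = 7077*(4/47949) = 9436/15983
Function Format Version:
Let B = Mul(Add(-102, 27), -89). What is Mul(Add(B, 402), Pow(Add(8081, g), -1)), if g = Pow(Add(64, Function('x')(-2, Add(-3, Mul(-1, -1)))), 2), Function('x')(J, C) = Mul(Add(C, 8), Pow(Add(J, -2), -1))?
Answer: Rational(9436, 15983) ≈ 0.59038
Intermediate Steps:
B = 6675 (B = Mul(-75, -89) = 6675)
Function('x')(J, C) = Mul(Pow(Add(-2, J), -1), Add(8, C)) (Function('x')(J, C) = Mul(Add(8, C), Pow(Add(-2, J), -1)) = Mul(Pow(Add(-2, J), -1), Add(8, C)))
g = Rational(15625, 4) (g = Pow(Add(64, Mul(Pow(Add(-2, -2), -1), Add(8, Add(-3, Mul(-1, -1))))), 2) = Pow(Add(64, Mul(Pow(-4, -1), Add(8, Add(-3, 1)))), 2) = Pow(Add(64, Mul(Rational(-1, 4), Add(8, -2))), 2) = Pow(Add(64, Mul(Rational(-1, 4), 6)), 2) = Pow(Add(64, Rational(-3, 2)), 2) = Pow(Rational(125, 2), 2) = Rational(15625, 4) ≈ 3906.3)
Mul(Add(B, 402), Pow(Add(8081, g), -1)) = Mul(Add(6675, 402), Pow(Add(8081, Rational(15625, 4)), -1)) = Mul(7077, Pow(Rational(47949, 4), -1)) = Mul(7077, Rational(4, 47949)) = Rational(9436, 15983)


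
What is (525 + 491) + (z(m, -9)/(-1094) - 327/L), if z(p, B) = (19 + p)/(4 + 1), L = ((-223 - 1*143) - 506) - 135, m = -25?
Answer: 2799108686/2754145 ≈ 1016.3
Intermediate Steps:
L = -1007 (L = ((-223 - 143) - 506) - 135 = (-366 - 506) - 135 = -872 - 135 = -1007)
z(p, B) = 19/5 + p/5 (z(p, B) = (19 + p)/5 = (19 + p)*(1/5) = 19/5 + p/5)
(525 + 491) + (z(m, -9)/(-1094) - 327/L) = (525 + 491) + ((19/5 + (1/5)*(-25))/(-1094) - 327/(-1007)) = 1016 + ((19/5 - 5)*(-1/1094) - 327*(-1/1007)) = 1016 + (-6/5*(-1/1094) + 327/1007) = 1016 + (3/2735 + 327/1007) = 1016 + 897366/2754145 = 2799108686/2754145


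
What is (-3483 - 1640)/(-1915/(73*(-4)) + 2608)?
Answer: -1495916/763451 ≈ -1.9594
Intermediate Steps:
(-3483 - 1640)/(-1915/(73*(-4)) + 2608) = -5123/(-1915/(-292) + 2608) = -5123/(-1915*(-1/292) + 2608) = -5123/(1915/292 + 2608) = -5123/763451/292 = -5123*292/763451 = -1495916/763451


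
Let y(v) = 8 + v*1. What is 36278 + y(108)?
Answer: 36394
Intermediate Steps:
y(v) = 8 + v
36278 + y(108) = 36278 + (8 + 108) = 36278 + 116 = 36394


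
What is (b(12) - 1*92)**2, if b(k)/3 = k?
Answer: 3136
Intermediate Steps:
b(k) = 3*k
(b(12) - 1*92)**2 = (3*12 - 1*92)**2 = (36 - 92)**2 = (-56)**2 = 3136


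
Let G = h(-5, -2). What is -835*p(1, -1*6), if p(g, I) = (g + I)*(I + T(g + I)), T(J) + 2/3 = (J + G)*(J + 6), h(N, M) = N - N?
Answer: -146125/3 ≈ -48708.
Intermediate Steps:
h(N, M) = 0
G = 0
T(J) = -2/3 + J*(6 + J) (T(J) = -2/3 + (J + 0)*(J + 6) = -2/3 + J*(6 + J))
p(g, I) = (I + g)*(-2/3 + (I + g)**2 + 6*g + 7*I) (p(g, I) = (g + I)*(I + (-2/3 + (g + I)**2 + 6*(g + I))) = (I + g)*(I + (-2/3 + (I + g)**2 + 6*(I + g))) = (I + g)*(I + (-2/3 + (I + g)**2 + (6*I + 6*g))) = (I + g)*(I + (-2/3 + (I + g)**2 + 6*I + 6*g)) = (I + g)*(-2/3 + (I + g)**2 + 6*g + 7*I))
-835*p(1, -1*6) = -835*(6*1**2 + 7*(-1*6)**2 - (-2)*6/3 - 2/3*1 + (-1*6)*(-1*6 + 1)**2 + 1*(-1*6 + 1)**2 + 13*(-1*6)*1) = -835*(6*1 + 7*(-6)**2 - 2/3*(-6) - 2/3 - 6*(-6 + 1)**2 + 1*(-6 + 1)**2 + 13*(-6)*1) = -835*(6 + 7*36 + 4 - 2/3 - 6*(-5)**2 + 1*(-5)**2 - 78) = -835*(6 + 252 + 4 - 2/3 - 6*25 + 1*25 - 78) = -835*(6 + 252 + 4 - 2/3 - 150 + 25 - 78) = -835*175/3 = -146125/3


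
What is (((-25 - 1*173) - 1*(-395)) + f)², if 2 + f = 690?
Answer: 783225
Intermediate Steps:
f = 688 (f = -2 + 690 = 688)
(((-25 - 1*173) - 1*(-395)) + f)² = (((-25 - 1*173) - 1*(-395)) + 688)² = (((-25 - 173) + 395) + 688)² = ((-198 + 395) + 688)² = (197 + 688)² = 885² = 783225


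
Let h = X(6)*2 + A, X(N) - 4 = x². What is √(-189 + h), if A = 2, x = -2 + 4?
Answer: 3*I*√19 ≈ 13.077*I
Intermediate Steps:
x = 2
X(N) = 8 (X(N) = 4 + 2² = 4 + 4 = 8)
h = 18 (h = 8*2 + 2 = 16 + 2 = 18)
√(-189 + h) = √(-189 + 18) = √(-171) = 3*I*√19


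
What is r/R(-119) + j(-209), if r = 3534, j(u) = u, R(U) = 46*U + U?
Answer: -1172471/5593 ≈ -209.63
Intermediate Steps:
R(U) = 47*U
r/R(-119) + j(-209) = 3534/((47*(-119))) - 209 = 3534/(-5593) - 209 = 3534*(-1/5593) - 209 = -3534/5593 - 209 = -1172471/5593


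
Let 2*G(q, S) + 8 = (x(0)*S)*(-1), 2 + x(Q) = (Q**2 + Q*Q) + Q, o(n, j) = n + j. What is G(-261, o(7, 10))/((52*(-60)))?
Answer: -1/240 ≈ -0.0041667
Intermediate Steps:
o(n, j) = j + n
x(Q) = -2 + Q + 2*Q**2 (x(Q) = -2 + ((Q**2 + Q*Q) + Q) = -2 + ((Q**2 + Q**2) + Q) = -2 + (2*Q**2 + Q) = -2 + (Q + 2*Q**2) = -2 + Q + 2*Q**2)
G(q, S) = -4 + S (G(q, S) = -4 + (((-2 + 0 + 2*0**2)*S)*(-1))/2 = -4 + (((-2 + 0 + 2*0)*S)*(-1))/2 = -4 + (((-2 + 0 + 0)*S)*(-1))/2 = -4 + (-2*S*(-1))/2 = -4 + (2*S)/2 = -4 + S)
G(-261, o(7, 10))/((52*(-60))) = (-4 + (10 + 7))/((52*(-60))) = (-4 + 17)/(-3120) = 13*(-1/3120) = -1/240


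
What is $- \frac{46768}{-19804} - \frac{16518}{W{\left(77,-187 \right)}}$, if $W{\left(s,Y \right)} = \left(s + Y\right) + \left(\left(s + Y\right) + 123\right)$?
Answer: $\frac{82914742}{480247} \approx 172.65$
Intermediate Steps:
$W{\left(s,Y \right)} = 123 + 2 Y + 2 s$ ($W{\left(s,Y \right)} = \left(Y + s\right) + \left(\left(Y + s\right) + 123\right) = \left(Y + s\right) + \left(123 + Y + s\right) = 123 + 2 Y + 2 s$)
$- \frac{46768}{-19804} - \frac{16518}{W{\left(77,-187 \right)}} = - \frac{46768}{-19804} - \frac{16518}{123 + 2 \left(-187\right) + 2 \cdot 77} = \left(-46768\right) \left(- \frac{1}{19804}\right) - \frac{16518}{123 - 374 + 154} = \frac{11692}{4951} - \frac{16518}{-97} = \frac{11692}{4951} - - \frac{16518}{97} = \frac{11692}{4951} + \frac{16518}{97} = \frac{82914742}{480247}$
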